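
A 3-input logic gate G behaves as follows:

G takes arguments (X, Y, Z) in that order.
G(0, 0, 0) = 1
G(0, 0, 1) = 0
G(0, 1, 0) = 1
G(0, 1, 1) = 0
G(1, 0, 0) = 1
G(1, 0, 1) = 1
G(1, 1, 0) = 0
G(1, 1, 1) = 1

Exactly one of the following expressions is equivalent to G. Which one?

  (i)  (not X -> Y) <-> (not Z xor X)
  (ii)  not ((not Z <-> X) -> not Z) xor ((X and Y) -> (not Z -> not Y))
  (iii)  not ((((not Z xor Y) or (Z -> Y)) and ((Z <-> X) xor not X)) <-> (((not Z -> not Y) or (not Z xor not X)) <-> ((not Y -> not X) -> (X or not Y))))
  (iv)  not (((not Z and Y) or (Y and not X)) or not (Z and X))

ii

(i) fails at (0,0,0): the formula yields 0, G is 1.
(iii) fails at (0,0,1): the formula yields 1, G is 0.
(iv) fails at (0,0,0): the formula yields 0, G is 1.
Only (ii) survives; checking it on all 8 rows confirms it matches G.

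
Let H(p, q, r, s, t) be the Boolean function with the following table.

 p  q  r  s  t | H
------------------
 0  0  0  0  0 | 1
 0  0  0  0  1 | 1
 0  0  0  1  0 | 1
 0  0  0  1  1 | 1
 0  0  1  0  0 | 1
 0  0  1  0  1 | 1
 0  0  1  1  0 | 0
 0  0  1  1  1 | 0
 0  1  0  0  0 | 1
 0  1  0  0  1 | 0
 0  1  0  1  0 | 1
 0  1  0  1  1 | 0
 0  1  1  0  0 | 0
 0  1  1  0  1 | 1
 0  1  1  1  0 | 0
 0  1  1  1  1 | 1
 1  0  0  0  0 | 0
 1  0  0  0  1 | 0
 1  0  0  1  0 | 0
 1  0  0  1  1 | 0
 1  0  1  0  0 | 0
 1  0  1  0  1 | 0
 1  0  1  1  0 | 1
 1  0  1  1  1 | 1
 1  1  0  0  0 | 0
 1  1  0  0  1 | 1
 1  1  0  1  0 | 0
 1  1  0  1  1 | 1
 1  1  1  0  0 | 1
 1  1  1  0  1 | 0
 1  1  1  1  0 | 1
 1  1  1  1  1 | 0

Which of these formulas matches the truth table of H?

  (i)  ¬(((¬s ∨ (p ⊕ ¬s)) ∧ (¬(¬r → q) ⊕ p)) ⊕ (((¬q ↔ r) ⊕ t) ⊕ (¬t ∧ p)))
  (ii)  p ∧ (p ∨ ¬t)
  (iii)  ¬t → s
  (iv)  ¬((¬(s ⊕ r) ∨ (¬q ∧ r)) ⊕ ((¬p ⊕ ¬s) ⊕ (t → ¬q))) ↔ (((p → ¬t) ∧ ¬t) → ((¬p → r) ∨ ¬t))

(i) disagrees with H on (0,0,0,0,0) (formula → 0, table → 1); rule it out.
(ii) disagrees with H on (0,0,0,0,0) (formula → 0, table → 1); rule it out.
(iii) disagrees with H on (0,0,0,0,0) (formula → 0, table → 1); rule it out.
Only (iv) survives; checking it on all 32 rows confirms it matches H.

iv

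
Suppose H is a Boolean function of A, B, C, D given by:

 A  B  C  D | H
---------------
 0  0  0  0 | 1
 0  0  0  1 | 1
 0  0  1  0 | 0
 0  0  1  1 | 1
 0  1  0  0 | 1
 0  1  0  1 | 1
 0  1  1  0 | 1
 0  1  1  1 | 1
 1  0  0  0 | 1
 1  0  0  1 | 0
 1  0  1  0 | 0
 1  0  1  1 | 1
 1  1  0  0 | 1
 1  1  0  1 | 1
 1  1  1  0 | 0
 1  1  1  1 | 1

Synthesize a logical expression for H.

There are just 4 zero rows: (0,0,1,0), (1,0,0,1), (1,0,1,0), (1,1,1,0). Their minterms are ¬A·¬B·C·¬D, A·¬B·¬C·D, A·¬B·C·¬D, A·B·C·¬D; the OR of those covers precisely the 0-outputs, and negating it yields H.

H(A, B, C, D) = ~((((((~A & ~B) & C) & ~D) | (((A & ~B) & ~C) & D)) | (((A & ~B) & C) & ~D)) | (((A & B) & C) & ~D))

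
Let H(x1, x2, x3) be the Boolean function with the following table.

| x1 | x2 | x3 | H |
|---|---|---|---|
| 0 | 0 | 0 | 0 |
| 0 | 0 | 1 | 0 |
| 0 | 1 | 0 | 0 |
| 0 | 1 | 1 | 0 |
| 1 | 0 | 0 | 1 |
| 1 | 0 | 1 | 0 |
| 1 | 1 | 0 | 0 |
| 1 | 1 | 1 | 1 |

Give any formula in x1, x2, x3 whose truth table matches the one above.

H(x1, x2, x3) = ((x1 and not x2) and not x3) or ((x1 and x2) and x3)

Collect the rows where H=1 — (1,0,0), (1,1,1) — and write one minterm per row: x1·¬x2·¬x3, x1·x2·x3. Their union (logical OR) reproduces the table exactly.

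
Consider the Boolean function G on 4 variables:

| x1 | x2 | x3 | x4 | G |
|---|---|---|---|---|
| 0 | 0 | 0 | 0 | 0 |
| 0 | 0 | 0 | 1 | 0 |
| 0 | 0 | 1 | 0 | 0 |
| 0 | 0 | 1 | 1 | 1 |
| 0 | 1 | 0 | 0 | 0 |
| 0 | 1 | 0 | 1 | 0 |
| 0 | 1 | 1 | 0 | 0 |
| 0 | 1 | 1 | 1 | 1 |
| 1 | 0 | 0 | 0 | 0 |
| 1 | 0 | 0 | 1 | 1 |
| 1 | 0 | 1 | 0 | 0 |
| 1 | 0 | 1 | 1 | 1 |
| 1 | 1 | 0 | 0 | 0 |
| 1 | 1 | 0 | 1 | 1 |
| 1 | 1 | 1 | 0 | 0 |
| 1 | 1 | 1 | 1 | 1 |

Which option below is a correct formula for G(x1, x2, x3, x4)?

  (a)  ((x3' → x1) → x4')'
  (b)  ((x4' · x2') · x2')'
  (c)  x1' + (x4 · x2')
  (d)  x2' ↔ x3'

(b): at (0,0,0,1) it gives 1, but G = 0 — eliminated.
(c): at (0,0,0,0) it gives 1, but G = 0 — eliminated.
(d): at (0,0,0,0) it gives 1, but G = 0 — eliminated.
That leaves (a). Evaluating it on every row reproduces the table of G exactly.

a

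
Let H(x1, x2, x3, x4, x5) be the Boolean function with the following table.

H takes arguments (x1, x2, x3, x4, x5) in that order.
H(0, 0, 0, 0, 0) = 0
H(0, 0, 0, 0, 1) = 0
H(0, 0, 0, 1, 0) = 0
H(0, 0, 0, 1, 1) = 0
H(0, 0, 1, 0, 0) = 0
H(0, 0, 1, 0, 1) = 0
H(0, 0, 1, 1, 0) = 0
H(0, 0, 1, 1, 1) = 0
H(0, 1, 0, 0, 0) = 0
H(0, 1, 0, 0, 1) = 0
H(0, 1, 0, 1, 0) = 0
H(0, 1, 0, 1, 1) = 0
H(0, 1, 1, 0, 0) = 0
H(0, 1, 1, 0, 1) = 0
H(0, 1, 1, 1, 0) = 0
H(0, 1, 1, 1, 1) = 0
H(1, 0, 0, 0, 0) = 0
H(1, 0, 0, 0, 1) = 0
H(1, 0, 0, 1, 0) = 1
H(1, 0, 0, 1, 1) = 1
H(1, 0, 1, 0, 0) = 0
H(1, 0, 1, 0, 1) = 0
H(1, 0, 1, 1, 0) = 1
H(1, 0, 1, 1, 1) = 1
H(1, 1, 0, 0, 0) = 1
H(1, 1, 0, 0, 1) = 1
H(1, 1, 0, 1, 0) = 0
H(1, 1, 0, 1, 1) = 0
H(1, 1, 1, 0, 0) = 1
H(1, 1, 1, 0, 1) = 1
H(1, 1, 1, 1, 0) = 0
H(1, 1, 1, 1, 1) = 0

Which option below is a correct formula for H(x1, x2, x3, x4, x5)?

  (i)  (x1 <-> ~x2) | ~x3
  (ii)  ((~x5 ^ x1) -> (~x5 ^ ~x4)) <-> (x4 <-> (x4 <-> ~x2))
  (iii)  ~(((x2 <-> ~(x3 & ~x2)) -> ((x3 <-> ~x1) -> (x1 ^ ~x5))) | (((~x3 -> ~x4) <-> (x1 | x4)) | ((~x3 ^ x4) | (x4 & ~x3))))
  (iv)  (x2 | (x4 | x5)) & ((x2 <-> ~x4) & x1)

(i): at (0,0,0,0,0) it gives 1, but H = 0 — eliminated.
(ii): at (0,0,0,0,1) it gives 1, but H = 0 — eliminated.
(iii): at (0,0,1,0,1) it gives 1, but H = 0 — eliminated.
Only (iv) survives; checking it on all 32 rows confirms it matches H.

iv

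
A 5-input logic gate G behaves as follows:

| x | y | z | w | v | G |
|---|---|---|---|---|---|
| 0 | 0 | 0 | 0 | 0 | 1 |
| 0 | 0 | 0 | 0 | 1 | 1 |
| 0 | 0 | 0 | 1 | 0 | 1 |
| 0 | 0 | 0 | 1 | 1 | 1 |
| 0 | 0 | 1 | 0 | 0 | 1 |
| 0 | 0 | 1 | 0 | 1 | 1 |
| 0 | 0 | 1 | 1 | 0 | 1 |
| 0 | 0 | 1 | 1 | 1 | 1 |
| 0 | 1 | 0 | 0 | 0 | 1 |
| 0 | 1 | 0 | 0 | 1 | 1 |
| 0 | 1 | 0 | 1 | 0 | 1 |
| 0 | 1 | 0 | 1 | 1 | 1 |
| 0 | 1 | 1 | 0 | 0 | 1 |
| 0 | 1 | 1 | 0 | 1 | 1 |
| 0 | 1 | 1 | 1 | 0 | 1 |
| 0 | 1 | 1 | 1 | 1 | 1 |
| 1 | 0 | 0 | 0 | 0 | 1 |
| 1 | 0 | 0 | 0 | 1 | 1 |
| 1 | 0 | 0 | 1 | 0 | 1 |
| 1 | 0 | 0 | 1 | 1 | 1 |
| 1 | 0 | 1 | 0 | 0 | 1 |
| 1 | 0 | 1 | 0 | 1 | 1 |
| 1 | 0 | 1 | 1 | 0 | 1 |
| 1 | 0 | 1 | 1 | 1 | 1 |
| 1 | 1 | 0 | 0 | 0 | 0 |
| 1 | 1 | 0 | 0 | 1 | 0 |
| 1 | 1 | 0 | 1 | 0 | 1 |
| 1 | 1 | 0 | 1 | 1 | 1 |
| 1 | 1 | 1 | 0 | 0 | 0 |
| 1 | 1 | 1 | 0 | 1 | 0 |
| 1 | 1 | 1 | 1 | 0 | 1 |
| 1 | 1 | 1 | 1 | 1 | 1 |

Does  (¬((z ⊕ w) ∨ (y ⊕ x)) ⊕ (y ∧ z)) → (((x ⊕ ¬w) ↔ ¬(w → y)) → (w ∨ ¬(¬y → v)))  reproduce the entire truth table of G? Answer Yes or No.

Yes

Check the formula against G row by row:
  x=0, y=0, z=0, w=0, v=0: formula gives 1, G = 1 ✓
  x=0, y=0, z=0, w=0, v=1: formula gives 1, G = 1 ✓
  x=0, y=0, z=0, w=1, v=0: formula gives 1, G = 1 ✓
  x=0, y=0, z=0, w=1, v=1: formula gives 1, G = 1 ✓
  … (the remaining 28 rows also agree.)
No disagreement on any input; they are logically equivalent.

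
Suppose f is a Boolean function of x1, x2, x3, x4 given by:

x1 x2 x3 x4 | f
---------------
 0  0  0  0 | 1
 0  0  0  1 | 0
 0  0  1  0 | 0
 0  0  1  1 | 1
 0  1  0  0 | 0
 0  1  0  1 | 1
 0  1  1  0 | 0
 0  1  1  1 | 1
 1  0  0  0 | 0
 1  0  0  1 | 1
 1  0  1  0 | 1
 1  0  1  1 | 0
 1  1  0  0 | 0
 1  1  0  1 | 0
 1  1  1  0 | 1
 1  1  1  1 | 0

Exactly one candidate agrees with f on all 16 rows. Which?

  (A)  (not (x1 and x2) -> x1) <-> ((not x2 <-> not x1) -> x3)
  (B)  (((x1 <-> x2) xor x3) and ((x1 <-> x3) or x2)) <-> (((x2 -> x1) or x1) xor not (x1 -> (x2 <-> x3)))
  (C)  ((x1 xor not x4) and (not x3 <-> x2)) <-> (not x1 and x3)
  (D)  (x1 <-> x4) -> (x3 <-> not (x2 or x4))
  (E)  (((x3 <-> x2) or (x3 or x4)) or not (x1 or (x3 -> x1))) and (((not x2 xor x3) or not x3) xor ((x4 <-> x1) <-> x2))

E

(A): at (0,0,0,1) it gives 1, but f = 0 — eliminated.
(B): at (0,0,0,1) it gives 1, but f = 0 — eliminated.
(C): at (0,0,0,1) it gives 1, but f = 0 — eliminated.
(D): at (0,0,0,0) it gives 0, but f = 1 — eliminated.
That leaves (E). Evaluating it on every row reproduces the table of f exactly.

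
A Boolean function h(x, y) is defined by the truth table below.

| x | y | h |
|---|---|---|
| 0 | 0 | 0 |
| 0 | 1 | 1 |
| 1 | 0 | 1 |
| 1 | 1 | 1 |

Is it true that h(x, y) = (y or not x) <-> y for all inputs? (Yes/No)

Evaluate (y or not x) <-> y on each row and compare to h:
  x=0, y=0: formula gives 0, h = 0 ✓
  x=0, y=1: formula gives 1, h = 1 ✓
  x=1, y=0: formula gives 1, h = 1 ✓
  x=1, y=1: formula gives 1, h = 1 ✓
No disagreement on any input; they are logically equivalent.

Yes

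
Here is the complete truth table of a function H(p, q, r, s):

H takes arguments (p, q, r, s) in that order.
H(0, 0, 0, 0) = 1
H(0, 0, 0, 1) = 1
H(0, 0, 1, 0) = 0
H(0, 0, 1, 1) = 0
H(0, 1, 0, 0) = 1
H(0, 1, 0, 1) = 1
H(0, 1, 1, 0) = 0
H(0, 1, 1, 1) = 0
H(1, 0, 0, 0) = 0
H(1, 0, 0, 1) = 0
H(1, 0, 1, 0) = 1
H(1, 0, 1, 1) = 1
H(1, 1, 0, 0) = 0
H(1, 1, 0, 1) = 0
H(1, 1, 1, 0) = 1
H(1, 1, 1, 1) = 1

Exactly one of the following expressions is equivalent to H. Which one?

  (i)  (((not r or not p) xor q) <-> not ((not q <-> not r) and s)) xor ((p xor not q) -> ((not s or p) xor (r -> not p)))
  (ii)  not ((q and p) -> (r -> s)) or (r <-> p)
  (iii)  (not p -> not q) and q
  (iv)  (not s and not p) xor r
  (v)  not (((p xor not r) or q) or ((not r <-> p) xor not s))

(i) fails at (0,0,1,0): the formula yields 1, H is 0.
(iii) fails at (0,0,0,0): the formula yields 0, H is 1.
(iv) fails at (0,0,0,1): the formula yields 0, H is 1.
(v) fails at (0,0,0,0): the formula yields 0, H is 1.
Only (ii) survives; checking it on all 16 rows confirms it matches H.

ii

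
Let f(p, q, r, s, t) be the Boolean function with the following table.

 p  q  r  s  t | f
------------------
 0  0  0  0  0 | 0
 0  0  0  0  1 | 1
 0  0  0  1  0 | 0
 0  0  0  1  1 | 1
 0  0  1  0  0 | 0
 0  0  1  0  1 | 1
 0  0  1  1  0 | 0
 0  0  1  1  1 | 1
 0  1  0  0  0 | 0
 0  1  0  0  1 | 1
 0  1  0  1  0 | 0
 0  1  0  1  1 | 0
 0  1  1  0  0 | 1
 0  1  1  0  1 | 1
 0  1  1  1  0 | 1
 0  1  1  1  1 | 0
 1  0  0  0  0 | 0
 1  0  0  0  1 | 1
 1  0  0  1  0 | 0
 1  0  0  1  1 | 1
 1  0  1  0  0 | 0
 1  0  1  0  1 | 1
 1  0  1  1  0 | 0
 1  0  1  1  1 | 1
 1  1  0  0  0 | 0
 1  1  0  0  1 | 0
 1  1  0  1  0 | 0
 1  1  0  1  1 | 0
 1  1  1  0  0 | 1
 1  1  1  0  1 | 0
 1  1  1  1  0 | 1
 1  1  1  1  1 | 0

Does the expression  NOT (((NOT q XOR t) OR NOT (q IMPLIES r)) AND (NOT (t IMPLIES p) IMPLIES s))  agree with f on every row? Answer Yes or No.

Yes

Check the formula against f row by row:
  p=0, q=0, r=0, s=0, t=0: formula gives 0, f = 0 ✓
  p=0, q=0, r=0, s=0, t=1: formula gives 1, f = 1 ✓
  p=0, q=0, r=0, s=1, t=0: formula gives 0, f = 0 ✓
  p=0, q=0, r=0, s=1, t=1: formula gives 1, f = 1 ✓
  … (the remaining 28 rows also agree.)
No disagreement on any input; they are logically equivalent.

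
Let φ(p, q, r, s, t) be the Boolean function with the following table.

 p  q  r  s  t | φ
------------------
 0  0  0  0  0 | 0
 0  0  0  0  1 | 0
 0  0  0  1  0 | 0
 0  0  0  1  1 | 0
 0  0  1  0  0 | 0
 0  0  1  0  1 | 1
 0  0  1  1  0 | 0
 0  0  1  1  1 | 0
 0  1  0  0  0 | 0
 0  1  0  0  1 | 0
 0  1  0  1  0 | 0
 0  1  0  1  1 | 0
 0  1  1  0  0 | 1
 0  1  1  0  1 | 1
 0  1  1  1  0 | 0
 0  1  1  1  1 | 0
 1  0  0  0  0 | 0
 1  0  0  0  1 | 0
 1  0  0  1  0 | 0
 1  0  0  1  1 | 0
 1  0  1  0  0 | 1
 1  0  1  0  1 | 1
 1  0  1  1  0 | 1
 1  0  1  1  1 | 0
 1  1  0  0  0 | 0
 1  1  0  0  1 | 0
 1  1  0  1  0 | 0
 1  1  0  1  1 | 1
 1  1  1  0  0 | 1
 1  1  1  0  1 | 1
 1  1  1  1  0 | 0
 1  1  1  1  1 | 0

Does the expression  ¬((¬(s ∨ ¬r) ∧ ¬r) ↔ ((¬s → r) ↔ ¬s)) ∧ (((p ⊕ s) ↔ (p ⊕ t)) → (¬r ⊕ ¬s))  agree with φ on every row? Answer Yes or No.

Evaluate ¬((¬(s ∨ ¬r) ∧ ¬r) ↔ ((¬s → r) ↔ ¬s)) ∧ (((p ⊕ s) ↔ (p ⊕ t)) → (¬r ⊕ ¬s)) on each row and compare to φ:
  p=0, q=0, r=0, s=0, t=0: formula gives 0, φ = 0 ✓
  p=0, q=0, r=0, s=0, t=1: formula gives 0, φ = 0 ✓
  p=0, q=0, r=0, s=1, t=0: formula gives 0, φ = 0 ✓
  p=0, q=0, r=0, s=1, t=1: formula gives 0, φ = 0 ✓
  p=0, q=0, r=1, s=0, t=0: formula gives 1, but φ = 0 ✗
Since they disagree at (0,0,1,0,0), the expression is not a correct formula for φ.

No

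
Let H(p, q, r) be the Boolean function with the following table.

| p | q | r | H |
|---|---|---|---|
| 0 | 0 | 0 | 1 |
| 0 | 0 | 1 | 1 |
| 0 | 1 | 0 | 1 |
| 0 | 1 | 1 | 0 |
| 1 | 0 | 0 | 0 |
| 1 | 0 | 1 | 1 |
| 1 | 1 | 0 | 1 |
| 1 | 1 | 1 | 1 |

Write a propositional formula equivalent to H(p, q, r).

H is 0 on only 2 rows — (0,1,1), (1,0,0). Writing each as a minterm (¬p·q·r, p·¬q·¬r) and OR-ing them characterizes exactly where H=0, so H is the negation of that disjunction.

H(p, q, r) = NOT (((NOT p AND q) AND r) OR ((p AND NOT q) AND NOT r))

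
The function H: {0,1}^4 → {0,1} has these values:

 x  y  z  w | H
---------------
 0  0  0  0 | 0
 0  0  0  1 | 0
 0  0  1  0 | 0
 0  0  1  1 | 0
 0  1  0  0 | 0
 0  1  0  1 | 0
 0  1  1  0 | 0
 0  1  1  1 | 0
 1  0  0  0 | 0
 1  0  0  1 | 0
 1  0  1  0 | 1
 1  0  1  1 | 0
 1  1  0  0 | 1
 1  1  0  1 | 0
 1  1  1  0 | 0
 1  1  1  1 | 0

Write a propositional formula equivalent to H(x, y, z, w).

H(x, y, z, w) = (((x · y') · z) · w') + (((x · y) · z') · w')

Collect the rows where H=1 — (1,0,1,0), (1,1,0,0) — and write one minterm per row: x·¬y·z·¬w, x·y·¬z·¬w. Their union (logical OR) reproduces the table exactly.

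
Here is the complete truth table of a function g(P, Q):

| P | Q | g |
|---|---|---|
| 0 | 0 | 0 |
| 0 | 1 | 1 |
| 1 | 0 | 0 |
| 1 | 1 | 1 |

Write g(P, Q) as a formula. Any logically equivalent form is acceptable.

The output simply equals Q.

g(P, Q) = Q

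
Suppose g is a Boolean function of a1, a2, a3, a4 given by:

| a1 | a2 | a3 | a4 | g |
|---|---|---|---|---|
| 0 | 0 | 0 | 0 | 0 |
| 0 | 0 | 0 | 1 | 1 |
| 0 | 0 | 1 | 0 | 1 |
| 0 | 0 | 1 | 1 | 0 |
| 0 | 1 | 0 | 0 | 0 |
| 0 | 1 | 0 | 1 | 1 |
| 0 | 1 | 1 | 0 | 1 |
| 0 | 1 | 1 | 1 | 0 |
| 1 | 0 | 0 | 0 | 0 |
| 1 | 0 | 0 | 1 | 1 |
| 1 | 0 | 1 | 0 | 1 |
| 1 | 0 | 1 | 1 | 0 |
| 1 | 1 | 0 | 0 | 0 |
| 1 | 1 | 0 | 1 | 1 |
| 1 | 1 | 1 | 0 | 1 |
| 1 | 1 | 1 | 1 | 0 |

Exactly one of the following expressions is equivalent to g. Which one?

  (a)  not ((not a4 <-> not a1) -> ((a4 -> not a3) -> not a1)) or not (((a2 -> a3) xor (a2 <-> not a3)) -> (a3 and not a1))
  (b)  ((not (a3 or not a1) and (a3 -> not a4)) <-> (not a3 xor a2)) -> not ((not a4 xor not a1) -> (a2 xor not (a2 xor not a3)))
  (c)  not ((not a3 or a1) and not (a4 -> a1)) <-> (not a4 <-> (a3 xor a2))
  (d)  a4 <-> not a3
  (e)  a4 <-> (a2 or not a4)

(a): at (0,0,0,0) it gives 1, but g = 0 — eliminated.
(b): at (0,0,0,0) it gives 1, but g = 0 — eliminated.
(c): at (0,0,0,1) it gives 0, but g = 1 — eliminated.
(e): at (0,0,0,1) it gives 0, but g = 1 — eliminated.
That leaves (d). Evaluating it on every row reproduces the table of g exactly.

d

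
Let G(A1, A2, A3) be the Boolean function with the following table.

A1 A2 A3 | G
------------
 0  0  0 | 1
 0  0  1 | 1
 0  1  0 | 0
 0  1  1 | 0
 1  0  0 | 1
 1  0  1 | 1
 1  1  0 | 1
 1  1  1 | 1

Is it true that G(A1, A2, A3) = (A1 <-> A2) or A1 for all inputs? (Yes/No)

Yes

Evaluate (A1 <-> A2) or A1 on each row and compare to G:
  A1=0, A2=0, A3=0: formula gives 1, G = 1 ✓
  A1=0, A2=0, A3=1: formula gives 1, G = 1 ✓
  A1=0, A2=1, A3=0: formula gives 0, G = 0 ✓
  A1=0, A2=1, A3=1: formula gives 0, G = 0 ✓
  A1=1, A2=0, A3=0: formula gives 1, G = 1 ✓
  … (the remaining 3 rows also agree.)
All 8 rows match — the expression computes G exactly.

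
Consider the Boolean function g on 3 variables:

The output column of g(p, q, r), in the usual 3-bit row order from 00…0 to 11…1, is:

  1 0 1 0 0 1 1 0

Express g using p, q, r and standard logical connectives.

g(p, q, r) = ((((NOT p AND NOT q) AND NOT r) OR ((NOT p AND q) AND NOT r)) OR ((p AND NOT q) AND r)) OR ((p AND q) AND NOT r)

g=1 on 4 inputs: (0,0,0), (0,1,0), (1,0,1), (1,1,0). Reading each as a conjunction of literals (¬p·¬q·¬r, ¬p·q·¬r, p·¬q·r, p·q·¬r) and taking the OR gives the canonical DNF.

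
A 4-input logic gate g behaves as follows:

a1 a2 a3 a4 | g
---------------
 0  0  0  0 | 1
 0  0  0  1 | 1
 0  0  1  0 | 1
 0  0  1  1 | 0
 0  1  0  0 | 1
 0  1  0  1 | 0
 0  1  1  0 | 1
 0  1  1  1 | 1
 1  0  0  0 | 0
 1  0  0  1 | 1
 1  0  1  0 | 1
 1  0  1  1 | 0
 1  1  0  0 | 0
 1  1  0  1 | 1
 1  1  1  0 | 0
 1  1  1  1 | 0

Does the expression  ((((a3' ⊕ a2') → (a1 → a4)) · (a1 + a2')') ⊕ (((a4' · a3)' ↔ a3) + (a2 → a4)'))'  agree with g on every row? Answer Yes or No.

Evaluate ((((a3' ⊕ a2') → (a1 → a4)) · (a1 + a2')') ⊕ (((a4' · a3)' ↔ a3) + (a2 → a4)'))' on each row and compare to g:
  a1=0, a2=0, a3=0, a4=0: formula gives 1, g = 1 ✓
  a1=0, a2=0, a3=0, a4=1: formula gives 1, g = 1 ✓
  a1=0, a2=0, a3=1, a4=0: formula gives 1, g = 1 ✓
  a1=0, a2=0, a3=1, a4=1: formula gives 0, g = 0 ✓
  …
  a1=1, a2=0, a3=0, a4=0: formula gives 1, but g = 0 ✗
A single disagreement suffices: at (1,0,0,0) they differ, so the formula does not compute g.

No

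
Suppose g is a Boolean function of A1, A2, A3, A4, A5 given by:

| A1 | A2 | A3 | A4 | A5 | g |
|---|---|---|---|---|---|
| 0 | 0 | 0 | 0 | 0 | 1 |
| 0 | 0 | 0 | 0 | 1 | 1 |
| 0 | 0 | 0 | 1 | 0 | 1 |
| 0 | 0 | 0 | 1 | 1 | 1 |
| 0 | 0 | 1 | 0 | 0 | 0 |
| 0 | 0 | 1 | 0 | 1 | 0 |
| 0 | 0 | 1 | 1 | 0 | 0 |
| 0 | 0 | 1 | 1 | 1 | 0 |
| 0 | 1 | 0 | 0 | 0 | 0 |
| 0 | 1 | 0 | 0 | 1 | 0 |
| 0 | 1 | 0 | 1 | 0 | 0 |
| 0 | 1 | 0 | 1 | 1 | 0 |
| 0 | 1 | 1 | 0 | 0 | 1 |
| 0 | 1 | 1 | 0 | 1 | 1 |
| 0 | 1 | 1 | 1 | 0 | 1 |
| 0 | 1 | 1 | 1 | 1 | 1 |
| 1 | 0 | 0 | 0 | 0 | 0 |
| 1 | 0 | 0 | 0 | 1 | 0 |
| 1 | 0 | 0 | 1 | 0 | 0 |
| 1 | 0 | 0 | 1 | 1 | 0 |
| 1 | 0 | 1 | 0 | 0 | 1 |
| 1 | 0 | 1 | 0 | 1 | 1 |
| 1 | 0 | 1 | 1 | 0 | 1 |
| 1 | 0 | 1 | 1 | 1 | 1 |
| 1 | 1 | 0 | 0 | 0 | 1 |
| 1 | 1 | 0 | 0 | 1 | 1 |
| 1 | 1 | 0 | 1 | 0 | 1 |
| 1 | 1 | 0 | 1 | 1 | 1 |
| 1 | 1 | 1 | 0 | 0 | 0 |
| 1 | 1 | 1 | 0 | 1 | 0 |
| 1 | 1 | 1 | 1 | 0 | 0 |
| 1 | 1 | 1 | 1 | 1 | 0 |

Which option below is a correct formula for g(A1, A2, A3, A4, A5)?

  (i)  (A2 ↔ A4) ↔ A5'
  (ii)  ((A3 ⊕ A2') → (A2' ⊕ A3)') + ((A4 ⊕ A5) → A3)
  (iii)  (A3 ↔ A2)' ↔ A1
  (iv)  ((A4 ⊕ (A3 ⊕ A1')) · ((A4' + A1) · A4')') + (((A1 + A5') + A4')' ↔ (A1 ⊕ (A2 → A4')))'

(i) fails at (0,0,0,0,1): the formula yields 0, g is 1.
(ii) fails at (0,0,0,0,1): the formula yields 0, g is 1.
(iv) fails at (0,0,0,1,1): the formula yields 0, g is 1.
That leaves (iii). Evaluating it on every row reproduces the table of g exactly.

iii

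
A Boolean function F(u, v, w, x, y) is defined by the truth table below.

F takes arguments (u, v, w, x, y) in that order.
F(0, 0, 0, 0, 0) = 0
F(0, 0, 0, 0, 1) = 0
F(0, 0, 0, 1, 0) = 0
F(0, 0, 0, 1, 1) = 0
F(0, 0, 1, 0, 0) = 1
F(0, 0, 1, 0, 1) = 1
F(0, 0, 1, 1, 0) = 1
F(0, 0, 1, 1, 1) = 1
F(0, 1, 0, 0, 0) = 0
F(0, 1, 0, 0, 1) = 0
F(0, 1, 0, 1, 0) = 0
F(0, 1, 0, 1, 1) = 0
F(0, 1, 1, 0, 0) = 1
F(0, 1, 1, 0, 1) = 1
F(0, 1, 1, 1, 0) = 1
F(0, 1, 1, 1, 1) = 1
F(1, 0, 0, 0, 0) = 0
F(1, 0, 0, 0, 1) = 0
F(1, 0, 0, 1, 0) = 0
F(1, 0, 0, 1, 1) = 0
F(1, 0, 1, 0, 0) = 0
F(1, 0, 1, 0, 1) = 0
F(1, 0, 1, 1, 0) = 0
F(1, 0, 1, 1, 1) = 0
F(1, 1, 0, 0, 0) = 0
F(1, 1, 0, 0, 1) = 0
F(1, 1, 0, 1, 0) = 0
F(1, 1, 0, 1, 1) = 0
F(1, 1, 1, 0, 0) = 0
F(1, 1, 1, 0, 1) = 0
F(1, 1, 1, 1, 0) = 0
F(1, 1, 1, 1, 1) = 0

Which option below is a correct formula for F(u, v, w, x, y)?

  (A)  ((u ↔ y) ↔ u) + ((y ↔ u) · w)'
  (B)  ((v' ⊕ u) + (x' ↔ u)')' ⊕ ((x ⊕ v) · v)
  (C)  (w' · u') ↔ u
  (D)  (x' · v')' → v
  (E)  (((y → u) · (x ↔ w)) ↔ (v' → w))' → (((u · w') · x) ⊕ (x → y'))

(A) fails at (0,0,0,0,0): the formula yields 1, F is 0.
(B) fails at (0,0,1,0,0): the formula yields 0, F is 1.
(D) fails at (0,0,0,0,0): the formula yields 1, F is 0.
(E) fails at (0,0,0,0,0): the formula yields 1, F is 0.
That leaves (C). Evaluating it on every row reproduces the table of F exactly.

C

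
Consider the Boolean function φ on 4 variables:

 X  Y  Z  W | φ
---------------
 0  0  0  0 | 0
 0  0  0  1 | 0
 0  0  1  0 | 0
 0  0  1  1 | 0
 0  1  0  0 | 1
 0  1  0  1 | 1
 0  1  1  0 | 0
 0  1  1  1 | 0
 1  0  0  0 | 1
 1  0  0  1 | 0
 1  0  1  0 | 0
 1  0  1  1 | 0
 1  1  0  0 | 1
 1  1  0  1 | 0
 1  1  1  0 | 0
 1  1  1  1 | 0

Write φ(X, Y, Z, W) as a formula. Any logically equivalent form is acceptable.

φ(X, Y, Z, W) = (((((NOT X AND Y) AND NOT Z) AND NOT W) OR (((NOT X AND Y) AND NOT Z) AND W)) OR (((X AND NOT Y) AND NOT Z) AND NOT W)) OR (((X AND Y) AND NOT Z) AND NOT W)

The 1-rows are (0,1,0,0), (0,1,0,1), (1,0,0,0), (1,1,0,0). Each contributes one minterm — ¬X·Y·¬Z·¬W; ¬X·Y·¬Z·W; X·¬Y·¬Z·¬W; X·Y·¬Z·¬W — and their disjunction is a sum-of-products form of φ.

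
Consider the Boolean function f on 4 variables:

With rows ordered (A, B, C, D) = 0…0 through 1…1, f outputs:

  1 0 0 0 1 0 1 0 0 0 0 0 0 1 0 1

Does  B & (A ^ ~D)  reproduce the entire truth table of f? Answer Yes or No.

Check the formula against f row by row:
  A=0, B=0, C=0, D=0: formula gives 0, but f = 1 ✗
A single disagreement suffices: at (0,0,0,0) they differ, so the formula does not compute f.

No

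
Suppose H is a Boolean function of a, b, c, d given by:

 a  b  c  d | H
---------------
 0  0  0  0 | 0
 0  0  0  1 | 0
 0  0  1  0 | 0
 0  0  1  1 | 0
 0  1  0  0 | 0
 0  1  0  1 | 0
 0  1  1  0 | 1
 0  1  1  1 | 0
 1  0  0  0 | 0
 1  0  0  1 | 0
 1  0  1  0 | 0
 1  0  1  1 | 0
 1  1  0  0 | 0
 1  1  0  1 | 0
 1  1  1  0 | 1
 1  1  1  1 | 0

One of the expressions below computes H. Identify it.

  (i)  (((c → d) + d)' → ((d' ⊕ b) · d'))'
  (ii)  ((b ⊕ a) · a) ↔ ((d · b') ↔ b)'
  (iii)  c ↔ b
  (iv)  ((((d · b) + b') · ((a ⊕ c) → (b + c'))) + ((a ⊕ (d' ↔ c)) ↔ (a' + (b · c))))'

(ii) disagrees with H on (0,0,0,0) (formula → 1, table → 0); rule it out.
(iii) disagrees with H on (0,0,0,0) (formula → 1, table → 0); rule it out.
(iv) disagrees with H on (0,0,1,1) (formula → 1, table → 0); rule it out.
That leaves (i). Evaluating it on every row reproduces the table of H exactly.

i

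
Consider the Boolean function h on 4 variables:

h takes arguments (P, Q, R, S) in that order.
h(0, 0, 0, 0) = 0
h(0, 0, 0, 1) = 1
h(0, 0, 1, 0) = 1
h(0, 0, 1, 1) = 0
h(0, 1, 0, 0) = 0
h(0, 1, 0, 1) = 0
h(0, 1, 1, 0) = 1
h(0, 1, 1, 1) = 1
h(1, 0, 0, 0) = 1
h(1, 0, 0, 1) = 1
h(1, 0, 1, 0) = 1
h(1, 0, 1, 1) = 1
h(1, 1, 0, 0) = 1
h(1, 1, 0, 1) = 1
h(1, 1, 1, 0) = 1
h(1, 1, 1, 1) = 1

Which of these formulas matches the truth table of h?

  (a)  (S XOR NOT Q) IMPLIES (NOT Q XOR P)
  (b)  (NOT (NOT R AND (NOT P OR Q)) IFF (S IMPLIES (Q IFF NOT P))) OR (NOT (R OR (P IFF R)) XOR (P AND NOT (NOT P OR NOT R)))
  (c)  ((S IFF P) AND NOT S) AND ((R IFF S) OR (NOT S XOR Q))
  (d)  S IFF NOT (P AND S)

b

(a): at (0,0,0,0) it gives 1, but h = 0 — eliminated.
(c): at (0,0,0,0) it gives 1, but h = 0 — eliminated.
(d): at (0,0,1,0) it gives 0, but h = 1 — eliminated.
Only (b) survives; checking it on all 16 rows confirms it matches h.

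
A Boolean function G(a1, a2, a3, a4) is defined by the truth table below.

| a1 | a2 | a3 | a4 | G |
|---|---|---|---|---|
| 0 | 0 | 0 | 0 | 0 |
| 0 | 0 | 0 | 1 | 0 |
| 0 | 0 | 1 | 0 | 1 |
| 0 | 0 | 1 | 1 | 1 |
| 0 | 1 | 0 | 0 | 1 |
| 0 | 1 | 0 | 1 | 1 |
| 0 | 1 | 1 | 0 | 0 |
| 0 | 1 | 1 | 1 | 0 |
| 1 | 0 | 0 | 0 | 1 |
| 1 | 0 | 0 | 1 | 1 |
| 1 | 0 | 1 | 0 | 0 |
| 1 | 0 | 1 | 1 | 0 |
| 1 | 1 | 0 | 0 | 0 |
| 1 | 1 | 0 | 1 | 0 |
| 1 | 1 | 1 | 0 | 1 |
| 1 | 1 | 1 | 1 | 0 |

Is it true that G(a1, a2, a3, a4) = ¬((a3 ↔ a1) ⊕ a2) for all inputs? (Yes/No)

Check the formula against G row by row:
  a1=0, a2=0, a3=0, a4=0: formula gives 0, G = 0 ✓
  a1=0, a2=0, a3=0, a4=1: formula gives 0, G = 0 ✓
  a1=0, a2=0, a3=1, a4=0: formula gives 1, G = 1 ✓
  a1=0, a2=0, a3=1, a4=1: formula gives 1, G = 1 ✓
  …
  a1=1, a2=1, a3=1, a4=1: formula gives 1, but G = 0 ✗
Row (1,1,1,1) is a counterexample, so the formula is not equivalent to G.

No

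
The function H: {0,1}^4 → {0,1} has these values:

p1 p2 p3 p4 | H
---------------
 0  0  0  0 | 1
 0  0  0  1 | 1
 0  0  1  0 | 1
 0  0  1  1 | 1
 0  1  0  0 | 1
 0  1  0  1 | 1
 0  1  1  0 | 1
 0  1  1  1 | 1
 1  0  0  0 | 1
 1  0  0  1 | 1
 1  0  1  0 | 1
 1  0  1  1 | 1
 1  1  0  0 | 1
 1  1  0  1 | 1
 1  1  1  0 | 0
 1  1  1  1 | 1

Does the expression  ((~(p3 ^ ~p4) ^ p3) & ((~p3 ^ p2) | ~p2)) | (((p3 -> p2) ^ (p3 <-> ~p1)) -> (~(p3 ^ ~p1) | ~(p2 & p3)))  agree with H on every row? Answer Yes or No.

Check the formula against H row by row:
  p1=0, p2=0, p3=0, p4=0: formula gives 1, H = 1 ✓
  p1=0, p2=0, p3=0, p4=1: formula gives 1, H = 1 ✓
  p1=0, p2=0, p3=1, p4=0: formula gives 1, H = 1 ✓
  p1=0, p2=0, p3=1, p4=1: formula gives 1, H = 1 ✓
  …and likewise for the remaining 12 rows.
No disagreement on any input; they are logically equivalent.

Yes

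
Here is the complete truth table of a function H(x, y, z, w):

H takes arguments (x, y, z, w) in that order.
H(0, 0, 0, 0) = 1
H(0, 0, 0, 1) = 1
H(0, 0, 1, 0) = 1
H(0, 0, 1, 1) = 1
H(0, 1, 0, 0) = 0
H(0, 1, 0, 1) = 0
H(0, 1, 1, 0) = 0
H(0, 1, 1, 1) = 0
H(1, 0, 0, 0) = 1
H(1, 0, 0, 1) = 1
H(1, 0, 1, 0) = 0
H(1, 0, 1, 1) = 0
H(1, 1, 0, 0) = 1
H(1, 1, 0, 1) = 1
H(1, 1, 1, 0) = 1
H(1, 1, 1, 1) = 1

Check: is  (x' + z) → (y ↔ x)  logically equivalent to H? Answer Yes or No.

Test each input against both H and the formula:
  x=0, y=0, z=0, w=0: formula gives 1, H = 1 ✓
  x=0, y=0, z=0, w=1: formula gives 1, H = 1 ✓
  x=0, y=0, z=1, w=0: formula gives 1, H = 1 ✓
  x=0, y=0, z=1, w=1: formula gives 1, H = 1 ✓
  … (the remaining 12 rows also agree.)
No disagreement on any input; they are logically equivalent.

Yes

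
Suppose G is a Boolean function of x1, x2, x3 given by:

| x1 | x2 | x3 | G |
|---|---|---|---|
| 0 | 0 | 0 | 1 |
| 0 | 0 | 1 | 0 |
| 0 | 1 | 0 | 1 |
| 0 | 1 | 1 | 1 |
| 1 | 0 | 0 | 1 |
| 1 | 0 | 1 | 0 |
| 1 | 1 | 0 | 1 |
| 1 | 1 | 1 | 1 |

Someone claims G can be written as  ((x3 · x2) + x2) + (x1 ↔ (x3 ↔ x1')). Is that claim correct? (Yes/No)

Evaluate ((x3 · x2) + x2) + (x1 ↔ (x3 ↔ x1')) on each row and compare to G:
  x1=0, x2=0, x3=0: formula gives 1, G = 1 ✓
  x1=0, x2=0, x3=1: formula gives 0, G = 0 ✓
  x1=0, x2=1, x3=0: formula gives 1, G = 1 ✓
  x1=0, x2=1, x3=1: formula gives 1, G = 1 ✓
  x1=1, x2=0, x3=0: formula gives 1, G = 1 ✓
  … (the remaining 3 rows also agree.)
Every row agrees, so the formula is equivalent.

Yes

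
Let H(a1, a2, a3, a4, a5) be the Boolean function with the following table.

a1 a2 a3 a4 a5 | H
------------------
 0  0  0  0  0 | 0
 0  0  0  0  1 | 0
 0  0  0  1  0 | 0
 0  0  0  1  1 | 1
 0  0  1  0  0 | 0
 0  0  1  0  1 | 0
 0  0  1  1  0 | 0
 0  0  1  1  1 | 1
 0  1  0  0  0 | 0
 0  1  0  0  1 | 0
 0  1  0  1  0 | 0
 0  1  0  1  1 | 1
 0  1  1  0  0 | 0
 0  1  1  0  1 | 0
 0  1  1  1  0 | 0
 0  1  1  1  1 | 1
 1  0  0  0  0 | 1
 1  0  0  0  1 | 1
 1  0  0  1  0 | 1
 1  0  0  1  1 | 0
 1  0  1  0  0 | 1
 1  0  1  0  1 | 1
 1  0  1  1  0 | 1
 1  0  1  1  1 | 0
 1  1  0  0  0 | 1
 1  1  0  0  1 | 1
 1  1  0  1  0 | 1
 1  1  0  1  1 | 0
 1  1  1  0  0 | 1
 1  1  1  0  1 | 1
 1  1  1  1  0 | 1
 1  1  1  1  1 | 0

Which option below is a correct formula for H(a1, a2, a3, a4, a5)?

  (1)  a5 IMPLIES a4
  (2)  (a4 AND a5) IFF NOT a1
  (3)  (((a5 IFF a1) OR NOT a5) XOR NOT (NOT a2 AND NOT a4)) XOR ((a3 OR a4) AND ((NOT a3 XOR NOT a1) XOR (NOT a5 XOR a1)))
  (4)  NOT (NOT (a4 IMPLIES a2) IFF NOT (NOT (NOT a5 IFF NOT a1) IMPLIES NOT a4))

(1): at (0,0,0,0,0) it gives 1, but H = 0 — eliminated.
(3): at (0,0,0,0,0) it gives 1, but H = 0 — eliminated.
(4): at (0,0,0,1,0) it gives 1, but H = 0 — eliminated.
Only (2) survives; checking it on all 32 rows confirms it matches H.

2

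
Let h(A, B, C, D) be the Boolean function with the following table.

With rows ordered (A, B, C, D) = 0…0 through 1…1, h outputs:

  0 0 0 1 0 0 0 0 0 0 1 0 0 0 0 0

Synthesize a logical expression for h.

h(A, B, C, D) = (((NOT A AND NOT B) AND C) AND D) OR (((A AND NOT B) AND C) AND NOT D)

h=1 on 2 inputs: (0,0,1,1), (1,0,1,0). Reading each as a conjunction of literals (¬A·¬B·C·D, A·¬B·C·¬D) and taking the OR gives the canonical DNF.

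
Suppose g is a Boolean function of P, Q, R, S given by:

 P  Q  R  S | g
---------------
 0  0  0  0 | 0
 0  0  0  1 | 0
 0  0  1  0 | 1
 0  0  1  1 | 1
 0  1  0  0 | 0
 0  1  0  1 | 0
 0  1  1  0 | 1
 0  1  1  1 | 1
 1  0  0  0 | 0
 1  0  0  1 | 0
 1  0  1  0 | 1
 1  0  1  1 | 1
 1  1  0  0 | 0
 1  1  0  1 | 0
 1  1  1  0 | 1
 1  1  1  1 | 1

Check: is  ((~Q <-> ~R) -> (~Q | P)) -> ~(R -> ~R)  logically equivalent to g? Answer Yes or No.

Evaluate ((~Q <-> ~R) -> (~Q | P)) -> ~(R -> ~R) on each row and compare to g:
  P=0, Q=0, R=0, S=0: formula gives 0, g = 0 ✓
  P=0, Q=0, R=0, S=1: formula gives 0, g = 0 ✓
  P=0, Q=0, R=1, S=0: formula gives 1, g = 1 ✓
  P=0, Q=0, R=1, S=1: formula gives 1, g = 1 ✓
  …and likewise for the remaining 12 rows.
All 16 rows match — the expression computes g exactly.

Yes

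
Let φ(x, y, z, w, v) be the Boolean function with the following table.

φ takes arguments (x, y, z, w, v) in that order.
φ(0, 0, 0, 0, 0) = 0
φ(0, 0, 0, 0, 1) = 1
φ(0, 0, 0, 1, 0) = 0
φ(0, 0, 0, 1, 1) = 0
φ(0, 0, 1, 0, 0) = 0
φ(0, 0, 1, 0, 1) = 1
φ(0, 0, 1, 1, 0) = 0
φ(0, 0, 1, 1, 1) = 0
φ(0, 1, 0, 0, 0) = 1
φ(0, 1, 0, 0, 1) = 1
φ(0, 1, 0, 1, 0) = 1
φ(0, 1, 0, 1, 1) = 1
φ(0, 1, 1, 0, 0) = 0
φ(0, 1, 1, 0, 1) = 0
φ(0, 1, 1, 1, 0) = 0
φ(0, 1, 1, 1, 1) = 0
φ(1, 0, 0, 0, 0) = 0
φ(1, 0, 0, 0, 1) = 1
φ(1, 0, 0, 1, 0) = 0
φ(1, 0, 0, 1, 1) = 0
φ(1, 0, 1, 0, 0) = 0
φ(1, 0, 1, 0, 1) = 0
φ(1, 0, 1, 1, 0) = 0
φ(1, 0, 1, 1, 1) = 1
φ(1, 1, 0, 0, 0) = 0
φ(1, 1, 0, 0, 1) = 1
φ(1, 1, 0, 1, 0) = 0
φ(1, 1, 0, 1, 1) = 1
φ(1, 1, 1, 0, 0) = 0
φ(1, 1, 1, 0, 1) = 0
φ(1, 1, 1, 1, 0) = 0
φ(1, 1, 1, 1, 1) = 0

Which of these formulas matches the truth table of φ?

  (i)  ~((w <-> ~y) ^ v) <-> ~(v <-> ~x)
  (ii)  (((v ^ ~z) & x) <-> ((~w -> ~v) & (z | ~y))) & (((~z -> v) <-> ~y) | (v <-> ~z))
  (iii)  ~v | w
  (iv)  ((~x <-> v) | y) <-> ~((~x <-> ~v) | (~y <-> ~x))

ii

(i): at (0,0,0,0,0) it gives 1, but φ = 0 — eliminated.
(iii): at (0,0,0,0,0) it gives 1, but φ = 0 — eliminated.
(iv): at (0,0,0,0,0) it gives 1, but φ = 0 — eliminated.
Only (ii) survives; checking it on all 32 rows confirms it matches φ.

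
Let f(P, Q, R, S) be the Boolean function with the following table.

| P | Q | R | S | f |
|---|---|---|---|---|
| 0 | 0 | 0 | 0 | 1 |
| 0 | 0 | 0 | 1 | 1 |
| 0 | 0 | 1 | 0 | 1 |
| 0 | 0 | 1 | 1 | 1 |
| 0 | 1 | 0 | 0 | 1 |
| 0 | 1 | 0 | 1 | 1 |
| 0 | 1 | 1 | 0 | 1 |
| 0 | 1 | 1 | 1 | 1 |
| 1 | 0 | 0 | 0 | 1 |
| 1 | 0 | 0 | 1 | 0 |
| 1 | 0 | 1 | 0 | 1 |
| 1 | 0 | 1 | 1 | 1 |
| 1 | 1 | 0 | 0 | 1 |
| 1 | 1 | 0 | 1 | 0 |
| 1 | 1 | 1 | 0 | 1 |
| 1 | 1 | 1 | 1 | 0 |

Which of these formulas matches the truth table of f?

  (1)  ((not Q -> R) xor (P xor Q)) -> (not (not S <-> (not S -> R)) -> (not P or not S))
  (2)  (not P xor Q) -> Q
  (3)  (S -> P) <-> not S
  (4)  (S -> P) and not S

(2): at (0,0,0,0) it gives 0, but f = 1 — eliminated.
(3): at (1,0,1,1) it gives 0, but f = 1 — eliminated.
(4): at (0,0,0,1) it gives 0, but f = 1 — eliminated.
That leaves (1). Evaluating it on every row reproduces the table of f exactly.

1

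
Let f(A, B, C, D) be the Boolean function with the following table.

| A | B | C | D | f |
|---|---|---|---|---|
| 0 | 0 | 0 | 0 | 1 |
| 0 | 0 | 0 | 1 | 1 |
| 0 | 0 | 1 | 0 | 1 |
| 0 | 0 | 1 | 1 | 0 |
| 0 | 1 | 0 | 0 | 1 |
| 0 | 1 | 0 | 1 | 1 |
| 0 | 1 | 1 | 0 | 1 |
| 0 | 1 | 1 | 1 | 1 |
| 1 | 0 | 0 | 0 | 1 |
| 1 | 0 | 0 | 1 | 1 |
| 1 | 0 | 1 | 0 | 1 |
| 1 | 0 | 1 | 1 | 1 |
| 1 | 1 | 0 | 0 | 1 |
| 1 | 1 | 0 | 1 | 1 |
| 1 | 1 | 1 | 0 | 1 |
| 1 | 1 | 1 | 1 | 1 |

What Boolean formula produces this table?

f(A, B, C, D) = NOT (((NOT A AND NOT B) AND C) AND D)

f is 0 on exactly one input, (0,0,1,1), whose minterm is ¬A·¬B·C·D. So f is the negation of that single conjunction.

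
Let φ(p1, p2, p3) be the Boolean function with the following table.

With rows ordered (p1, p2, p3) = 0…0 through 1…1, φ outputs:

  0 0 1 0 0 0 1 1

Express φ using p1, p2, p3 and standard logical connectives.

φ(p1, p2, p3) = (((¬p1 ∧ p2) ∧ ¬p3) ∨ ((p1 ∧ p2) ∧ ¬p3)) ∨ ((p1 ∧ p2) ∧ p3)

φ=1 on 3 inputs: (0,1,0), (1,1,0), (1,1,1). Reading each as a conjunction of literals (¬p1·p2·¬p3, p1·p2·¬p3, p1·p2·p3) and taking the OR gives the canonical DNF.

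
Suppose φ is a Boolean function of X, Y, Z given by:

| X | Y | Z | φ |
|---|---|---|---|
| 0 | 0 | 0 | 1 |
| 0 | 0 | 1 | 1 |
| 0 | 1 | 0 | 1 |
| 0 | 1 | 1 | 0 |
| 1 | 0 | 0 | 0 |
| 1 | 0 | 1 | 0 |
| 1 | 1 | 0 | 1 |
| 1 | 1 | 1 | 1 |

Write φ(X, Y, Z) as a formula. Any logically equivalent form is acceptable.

φ is 0 on only 3 rows — (0,1,1), (1,0,0), (1,0,1). Writing each as a minterm (¬X·Y·Z, X·¬Y·¬Z, X·¬Y·Z) and OR-ing them characterizes exactly where φ=0, so φ is the negation of that disjunction.

φ(X, Y, Z) = NOT ((((NOT X AND Y) AND Z) OR ((X AND NOT Y) AND NOT Z)) OR ((X AND NOT Y) AND Z))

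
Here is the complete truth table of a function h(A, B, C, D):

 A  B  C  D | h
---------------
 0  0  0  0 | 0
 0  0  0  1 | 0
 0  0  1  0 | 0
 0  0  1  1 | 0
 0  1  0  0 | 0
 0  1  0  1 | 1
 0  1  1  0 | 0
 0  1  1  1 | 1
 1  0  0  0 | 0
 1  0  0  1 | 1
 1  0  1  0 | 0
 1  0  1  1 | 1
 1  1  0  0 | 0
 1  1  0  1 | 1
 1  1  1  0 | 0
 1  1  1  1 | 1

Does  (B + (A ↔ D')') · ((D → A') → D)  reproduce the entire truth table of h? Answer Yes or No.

Evaluate (B + (A ↔ D')') · ((D → A') → D) on each row and compare to h:
  A=0, B=0, C=0, D=0: formula gives 0, h = 0 ✓
  A=0, B=0, C=0, D=1: formula gives 0, h = 0 ✓
  A=0, B=0, C=1, D=0: formula gives 0, h = 0 ✓
  A=0, B=0, C=1, D=1: formula gives 0, h = 0 ✓
  …and likewise for the remaining 12 rows.
Every row agrees, so the formula is equivalent.

Yes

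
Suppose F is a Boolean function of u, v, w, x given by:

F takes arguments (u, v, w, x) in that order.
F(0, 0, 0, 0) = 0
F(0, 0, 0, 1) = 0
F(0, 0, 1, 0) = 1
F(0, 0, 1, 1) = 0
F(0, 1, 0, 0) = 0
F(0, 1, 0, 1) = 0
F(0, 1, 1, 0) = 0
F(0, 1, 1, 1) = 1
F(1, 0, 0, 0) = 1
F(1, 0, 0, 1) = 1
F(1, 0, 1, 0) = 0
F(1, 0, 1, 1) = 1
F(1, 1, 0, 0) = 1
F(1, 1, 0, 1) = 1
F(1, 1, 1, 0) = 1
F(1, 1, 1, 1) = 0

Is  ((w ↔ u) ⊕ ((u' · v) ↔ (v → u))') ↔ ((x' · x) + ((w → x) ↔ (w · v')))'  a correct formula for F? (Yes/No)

Evaluate ((w ↔ u) ⊕ ((u' · v) ↔ (v → u))') ↔ ((x' · x) + ((w → x) ↔ (w · v')))' on each row and compare to F:
  u=0, v=0, w=0, x=0: formula gives 0, F = 0 ✓
  u=0, v=0, w=0, x=1: formula gives 0, F = 0 ✓
  u=0, v=0, w=1, x=0: formula gives 1, F = 1 ✓
  u=0, v=0, w=1, x=1: formula gives 0, F = 0 ✓
  …and likewise for the remaining 12 rows.
All 16 rows match — the expression computes F exactly.

Yes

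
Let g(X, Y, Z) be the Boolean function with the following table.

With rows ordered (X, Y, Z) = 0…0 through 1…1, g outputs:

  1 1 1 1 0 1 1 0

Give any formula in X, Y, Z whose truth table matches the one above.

g is 0 on only 2 rows — (1,0,0), (1,1,1). Writing each as a minterm (X·¬Y·¬Z, X·Y·Z) and OR-ing them characterizes exactly where g=0, so g is the negation of that disjunction.

g(X, Y, Z) = NOT (((X AND NOT Y) AND NOT Z) OR ((X AND Y) AND Z))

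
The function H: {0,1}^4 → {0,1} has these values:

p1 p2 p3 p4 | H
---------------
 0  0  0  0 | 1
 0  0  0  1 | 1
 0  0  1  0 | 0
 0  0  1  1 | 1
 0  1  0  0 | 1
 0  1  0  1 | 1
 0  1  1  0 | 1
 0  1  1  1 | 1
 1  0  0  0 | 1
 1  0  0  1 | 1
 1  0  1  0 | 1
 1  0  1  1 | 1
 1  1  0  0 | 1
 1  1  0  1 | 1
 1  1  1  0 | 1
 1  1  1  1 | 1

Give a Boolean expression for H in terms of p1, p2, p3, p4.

Only row (0,0,1,0) gives 0. So H is 1 everywhere except there — the complement of the minterm ¬p1·¬p2·p3·¬p4.

H(p1, p2, p3, p4) = ¬(((¬p1 ∧ ¬p2) ∧ p3) ∧ ¬p4)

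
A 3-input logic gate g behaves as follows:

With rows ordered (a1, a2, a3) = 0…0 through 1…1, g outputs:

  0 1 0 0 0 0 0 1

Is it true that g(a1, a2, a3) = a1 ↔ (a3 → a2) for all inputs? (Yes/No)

No

Evaluate a1 ↔ (a3 → a2) on each row and compare to g:
  a1=0, a2=0, a3=0: formula gives 0, g = 0 ✓
  a1=0, a2=0, a3=1: formula gives 1, g = 1 ✓
  a1=0, a2=1, a3=0: formula gives 0, g = 0 ✓
  a1=0, a2=1, a3=1: formula gives 0, g = 0 ✓
  a1=1, a2=0, a3=0: formula gives 1, but g = 0 ✗
Row (1,0,0) is a counterexample, so the formula is not equivalent to g.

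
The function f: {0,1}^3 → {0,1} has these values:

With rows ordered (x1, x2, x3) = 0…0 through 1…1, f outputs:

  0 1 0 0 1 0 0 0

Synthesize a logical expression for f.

Collect the rows where f=1 — (0,0,1), (1,0,0) — and write one minterm per row: ¬x1·¬x2·x3, x1·¬x2·¬x3. Their union (logical OR) reproduces the table exactly.

f(x1, x2, x3) = ((not x1 and not x2) and x3) or ((x1 and not x2) and not x3)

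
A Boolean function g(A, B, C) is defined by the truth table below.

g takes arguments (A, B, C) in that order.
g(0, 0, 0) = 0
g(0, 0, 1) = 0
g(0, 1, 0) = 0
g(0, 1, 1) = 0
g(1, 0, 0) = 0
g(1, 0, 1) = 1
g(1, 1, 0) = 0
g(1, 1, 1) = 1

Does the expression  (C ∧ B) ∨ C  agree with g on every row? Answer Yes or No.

Evaluate (C ∧ B) ∨ C on each row and compare to g:
  A=0, B=0, C=0: formula gives 0, g = 0 ✓
  A=0, B=0, C=1: formula gives 1, but g = 0 ✗
Row (0,0,1) is a counterexample, so the formula is not equivalent to g.

No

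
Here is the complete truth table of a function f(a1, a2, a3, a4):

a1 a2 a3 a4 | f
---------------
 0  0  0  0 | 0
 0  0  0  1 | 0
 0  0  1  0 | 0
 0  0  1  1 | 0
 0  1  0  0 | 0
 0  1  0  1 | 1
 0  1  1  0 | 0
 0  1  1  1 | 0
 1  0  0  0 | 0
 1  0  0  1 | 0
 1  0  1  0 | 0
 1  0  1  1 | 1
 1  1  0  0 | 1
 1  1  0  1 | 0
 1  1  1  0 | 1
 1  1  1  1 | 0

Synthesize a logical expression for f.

f(a1, a2, a3, a4) = (((((~a1 & a2) & ~a3) & a4) | (((a1 & ~a2) & a3) & a4)) | (((a1 & a2) & ~a3) & ~a4)) | (((a1 & a2) & a3) & ~a4)

The 1-rows are (0,1,0,1), (1,0,1,1), (1,1,0,0), (1,1,1,0). Each contributes one minterm — ¬a1·a2·¬a3·a4; a1·¬a2·a3·a4; a1·a2·¬a3·¬a4; a1·a2·a3·¬a4 — and their disjunction is a sum-of-products form of f.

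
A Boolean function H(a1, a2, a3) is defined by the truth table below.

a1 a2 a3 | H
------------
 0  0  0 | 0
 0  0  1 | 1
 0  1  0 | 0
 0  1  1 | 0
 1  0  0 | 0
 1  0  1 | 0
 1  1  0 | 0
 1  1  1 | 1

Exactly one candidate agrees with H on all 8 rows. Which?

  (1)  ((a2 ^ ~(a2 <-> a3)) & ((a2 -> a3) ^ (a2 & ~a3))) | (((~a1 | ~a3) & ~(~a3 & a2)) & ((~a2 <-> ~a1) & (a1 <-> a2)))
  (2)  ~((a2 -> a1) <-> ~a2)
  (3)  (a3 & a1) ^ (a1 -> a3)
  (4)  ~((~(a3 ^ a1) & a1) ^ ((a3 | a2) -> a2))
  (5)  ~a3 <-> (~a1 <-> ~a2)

4

(1) fails at (0,0,0): the formula yields 1, H is 0.
(2) fails at (0,0,1): the formula yields 0, H is 1.
(3) fails at (0,0,0): the formula yields 1, H is 0.
(5) fails at (0,0,0): the formula yields 1, H is 0.
Only (4) survives; checking it on all 8 rows confirms it matches H.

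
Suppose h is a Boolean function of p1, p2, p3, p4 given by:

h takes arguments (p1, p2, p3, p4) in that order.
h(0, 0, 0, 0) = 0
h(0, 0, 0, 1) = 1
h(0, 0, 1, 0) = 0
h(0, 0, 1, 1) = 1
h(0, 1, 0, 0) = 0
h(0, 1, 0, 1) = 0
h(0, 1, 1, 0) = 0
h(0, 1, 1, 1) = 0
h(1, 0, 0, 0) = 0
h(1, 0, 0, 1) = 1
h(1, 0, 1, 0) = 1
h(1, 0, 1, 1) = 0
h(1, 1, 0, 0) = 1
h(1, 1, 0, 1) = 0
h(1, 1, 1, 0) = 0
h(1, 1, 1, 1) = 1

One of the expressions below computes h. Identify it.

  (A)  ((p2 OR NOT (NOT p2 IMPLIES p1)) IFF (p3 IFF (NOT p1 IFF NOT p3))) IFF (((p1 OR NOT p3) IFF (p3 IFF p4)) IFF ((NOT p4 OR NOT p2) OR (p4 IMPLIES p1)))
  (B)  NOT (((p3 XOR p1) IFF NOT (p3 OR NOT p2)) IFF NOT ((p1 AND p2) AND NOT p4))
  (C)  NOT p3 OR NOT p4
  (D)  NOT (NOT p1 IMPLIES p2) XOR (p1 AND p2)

(B): at (0,0,0,1) it gives 0, but h = 1 — eliminated.
(C): at (0,0,0,0) it gives 1, but h = 0 — eliminated.
(D): at (0,0,0,0) it gives 1, but h = 0 — eliminated.
(A) is the remaining candidate, and it agrees with h on all 16 inputs.

A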